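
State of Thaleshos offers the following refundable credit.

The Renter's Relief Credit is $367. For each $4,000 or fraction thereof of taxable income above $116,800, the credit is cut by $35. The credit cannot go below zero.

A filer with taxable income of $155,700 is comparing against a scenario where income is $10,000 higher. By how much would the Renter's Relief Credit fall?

At $155,700 — income exceeds $116,800 by $38,900, which is 10 full-or-partial $4,000 increments; reduction = 10 × $35 = $350, leaving $17.
At $165,700 — income exceeds $116,800 by $48,900 → 13 increments × $35 = $455 ≥ base, so the credit is $0.
Lost: $17 − $0 = $17.

$17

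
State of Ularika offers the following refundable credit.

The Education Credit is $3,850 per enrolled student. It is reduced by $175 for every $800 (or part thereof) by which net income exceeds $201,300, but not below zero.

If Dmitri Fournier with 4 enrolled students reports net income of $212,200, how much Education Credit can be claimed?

$12,950

Education Credit: base = 4 × $3,850 = $15,400. income exceeds $201,300 by $10,900, which is 14 full-or-partial $800 increments; reduction = 14 × $175 = $2,450, leaving $12,950.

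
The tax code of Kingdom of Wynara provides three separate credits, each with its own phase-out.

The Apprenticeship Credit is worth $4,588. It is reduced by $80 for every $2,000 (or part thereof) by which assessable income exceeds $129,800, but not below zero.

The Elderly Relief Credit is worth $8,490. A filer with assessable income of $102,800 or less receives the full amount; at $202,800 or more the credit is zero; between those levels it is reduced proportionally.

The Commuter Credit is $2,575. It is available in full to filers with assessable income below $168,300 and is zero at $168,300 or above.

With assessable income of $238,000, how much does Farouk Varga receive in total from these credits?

Apprenticeship Credit: income exceeds $129,800 by $108,200, which is 55 full-or-partial $2,000 increments; reduction = 55 × $80 = $4,400, leaving $188.
Elderly Relief Credit: $238,000 is at or above $202,800, so the credit is $0.
Commuter Credit: $238,000 meets or exceeds the $168,300 cutoff, so the credit is $0.
Total: $188 + $0 + $0 = $188.

$188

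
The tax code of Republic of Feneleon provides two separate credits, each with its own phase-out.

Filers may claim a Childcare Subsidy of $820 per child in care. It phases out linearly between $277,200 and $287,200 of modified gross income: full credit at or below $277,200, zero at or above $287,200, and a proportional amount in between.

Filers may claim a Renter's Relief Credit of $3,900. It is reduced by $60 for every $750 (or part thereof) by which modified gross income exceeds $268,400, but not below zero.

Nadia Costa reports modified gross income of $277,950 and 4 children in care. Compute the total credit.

Childcare Subsidy: base = 4 × $820 = $3,280. $277,950 is $750 into a $10,000 phase-out range, leaving 9,250/10,000 of the credit: $3,280 × 9,250/10,000 = $3,034.
Renter's Relief Credit: income exceeds $268,400 by $9,550, which is 13 full-or-partial $750 increments; reduction = 13 × $60 = $780, leaving $3,120.
Total: $3,034 + $3,120 = $6,154.

$6,154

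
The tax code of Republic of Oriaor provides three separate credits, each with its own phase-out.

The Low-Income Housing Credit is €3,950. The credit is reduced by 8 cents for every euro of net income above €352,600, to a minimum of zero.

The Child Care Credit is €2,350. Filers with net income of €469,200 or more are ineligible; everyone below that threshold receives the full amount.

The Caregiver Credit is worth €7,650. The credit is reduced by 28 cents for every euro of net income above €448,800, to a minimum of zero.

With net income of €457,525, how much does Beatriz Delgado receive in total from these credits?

Low-Income Housing Credit: 8% of the €104,925 excess over €352,600 is €8,394 ≥ base, so the credit is €0.
Child Care Credit: €457,525 is below the €469,200 cutoff, so the full €2,350 applies.
Caregiver Credit: 28% of the €8,725 excess over €448,800 is €2,443; credit = €7,650 − €2,443 = €5,207.
Total: €0 + €2,350 + €5,207 = €7,557.

€7,557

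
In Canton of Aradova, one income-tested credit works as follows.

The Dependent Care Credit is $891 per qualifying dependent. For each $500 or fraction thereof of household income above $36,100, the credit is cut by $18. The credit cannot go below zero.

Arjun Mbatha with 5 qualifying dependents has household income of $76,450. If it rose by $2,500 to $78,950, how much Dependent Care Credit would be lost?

$90

At $76,450 — base = 5 × $891 = $4,455. income exceeds $36,100 by $40,350, which is 81 full-or-partial $500 increments; reduction = 81 × $18 = $1,458, leaving $2,997.
At $78,950 — base = 5 × $891 = $4,455. income exceeds $36,100 by $42,850, which is 86 full-or-partial $500 increments; reduction = 86 × $18 = $1,548, leaving $2,907.
Lost: $2,997 − $2,907 = $90.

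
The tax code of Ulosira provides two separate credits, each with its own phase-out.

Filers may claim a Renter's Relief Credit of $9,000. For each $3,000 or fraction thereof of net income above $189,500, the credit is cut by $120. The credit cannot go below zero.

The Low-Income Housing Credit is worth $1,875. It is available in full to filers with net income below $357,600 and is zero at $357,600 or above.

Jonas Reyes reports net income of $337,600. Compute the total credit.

Renter's Relief Credit: income exceeds $189,500 by $148,100, which is 50 full-or-partial $3,000 increments; reduction = 50 × $120 = $6,000, leaving $3,000.
Low-Income Housing Credit: $337,600 is below the $357,600 cutoff, so the full $1,875 applies.
Total: $3,000 + $1,875 = $4,875.

$4,875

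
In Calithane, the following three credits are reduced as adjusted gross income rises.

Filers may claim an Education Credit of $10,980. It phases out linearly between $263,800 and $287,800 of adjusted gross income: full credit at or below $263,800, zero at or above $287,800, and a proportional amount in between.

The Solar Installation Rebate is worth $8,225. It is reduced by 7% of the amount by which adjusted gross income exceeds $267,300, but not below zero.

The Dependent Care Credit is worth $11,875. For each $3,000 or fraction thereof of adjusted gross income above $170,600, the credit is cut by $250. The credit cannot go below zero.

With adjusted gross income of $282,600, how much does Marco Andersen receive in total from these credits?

$11,908

Education Credit: $282,600 is $18,800 into a $24,000 phase-out range, leaving 5,200/24,000 of the credit: $10,980 × 5,200/24,000 = $2,379.
Solar Installation Rebate: 7% of the $15,300 excess over $267,300 is $1,071; credit = $8,225 − $1,071 = $7,154.
Dependent Care Credit: income exceeds $170,600 by $112,000, which is 38 full-or-partial $3,000 increments; reduction = 38 × $250 = $9,500, leaving $2,375.
Total: $2,379 + $7,154 + $2,375 = $11,908.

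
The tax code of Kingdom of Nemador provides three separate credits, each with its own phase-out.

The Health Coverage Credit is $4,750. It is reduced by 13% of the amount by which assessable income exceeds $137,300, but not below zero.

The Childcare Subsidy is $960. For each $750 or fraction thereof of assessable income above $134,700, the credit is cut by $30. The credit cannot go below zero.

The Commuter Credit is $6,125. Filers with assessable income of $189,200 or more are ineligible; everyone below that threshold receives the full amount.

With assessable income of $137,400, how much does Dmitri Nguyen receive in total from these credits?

Health Coverage Credit: 13% of the $100 excess over $137,300 is $13; credit = $4,750 − $13 = $4,737.
Childcare Subsidy: income exceeds $134,700 by $2,700, which is 4 full-or-partial $750 increments; reduction = 4 × $30 = $120, leaving $840.
Commuter Credit: $137,400 is below the $189,200 cutoff, so the full $6,125 applies.
Total: $4,737 + $840 + $6,125 = $11,702.

$11,702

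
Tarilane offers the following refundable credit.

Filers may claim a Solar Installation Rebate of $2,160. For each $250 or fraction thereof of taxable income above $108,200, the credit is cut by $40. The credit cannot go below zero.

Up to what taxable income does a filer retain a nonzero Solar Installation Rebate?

After 53 increments the reduction is 53 × $40 = $2,120, leaving $40; one more increment wipes it out. Increment 53 ends at excess 53 × $250 = $13,250, so the highest qualifying income is $108,200 + $13,250 = $121,450.

$121,450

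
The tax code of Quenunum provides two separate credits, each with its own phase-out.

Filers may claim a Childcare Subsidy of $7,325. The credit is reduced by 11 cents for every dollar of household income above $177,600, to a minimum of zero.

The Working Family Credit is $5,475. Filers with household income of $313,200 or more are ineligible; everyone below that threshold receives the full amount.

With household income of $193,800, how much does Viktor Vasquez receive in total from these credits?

Childcare Subsidy: 11% of the $16,200 excess over $177,600 is $1,782; credit = $7,325 − $1,782 = $5,543.
Working Family Credit: $193,800 is below the $313,200 cutoff, so the full $5,475 applies.
Total: $5,543 + $5,475 = $11,018.

$11,018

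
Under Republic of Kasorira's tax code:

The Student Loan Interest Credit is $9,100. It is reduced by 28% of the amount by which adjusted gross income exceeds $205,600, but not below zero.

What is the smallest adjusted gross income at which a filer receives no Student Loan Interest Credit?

The credit falls by 28% of each dollar above $205,600, so it reaches zero when the excess is $9,100 / 28% = $32,500: income = $205,600 + $32,500 = $238,100.

$238,100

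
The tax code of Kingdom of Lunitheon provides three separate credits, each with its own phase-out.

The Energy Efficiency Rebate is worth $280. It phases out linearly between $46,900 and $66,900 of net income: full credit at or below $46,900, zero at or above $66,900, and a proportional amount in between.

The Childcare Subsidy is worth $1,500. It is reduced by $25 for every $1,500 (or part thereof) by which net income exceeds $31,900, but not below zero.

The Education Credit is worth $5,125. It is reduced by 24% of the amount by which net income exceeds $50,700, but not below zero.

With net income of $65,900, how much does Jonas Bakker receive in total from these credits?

Energy Efficiency Rebate: $65,900 is $19,000 into a $20,000 phase-out range, leaving 1,000/20,000 of the credit: $280 × 1,000/20,000 = $14.
Childcare Subsidy: income exceeds $31,900 by $34,000, which is 23 full-or-partial $1,500 increments; reduction = 23 × $25 = $575, leaving $925.
Education Credit: 24% of the $15,200 excess over $50,700 is $3,648; credit = $5,125 − $3,648 = $1,477.
Total: $14 + $925 + $1,477 = $2,416.

$2,416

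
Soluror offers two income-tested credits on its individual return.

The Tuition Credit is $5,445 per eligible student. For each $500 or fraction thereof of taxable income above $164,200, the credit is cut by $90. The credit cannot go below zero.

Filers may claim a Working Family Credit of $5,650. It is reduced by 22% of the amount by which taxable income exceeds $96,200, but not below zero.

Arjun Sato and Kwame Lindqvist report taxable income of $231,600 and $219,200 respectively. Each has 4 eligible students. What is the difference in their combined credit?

$2,250

Arjun ($231,600): Tuition Credit: base = 4 × $5,445 = $21,780. income exceeds $164,200 by $67,400, which is 135 full-or-partial $500 increments; reduction = 135 × $90 = $12,150, leaving $9,630. Working Family Credit: 22% of the $135,400 excess over $96,200 is $29,788 ≥ base, so the credit is $0. total $9,630 + $0 = $9,630
Kwame ($219,200): Tuition Credit: base = 4 × $5,445 = $21,780. income exceeds $164,200 by $55,000, which is 110 full-or-partial $500 increments; reduction = 110 × $90 = $9,900, leaving $11,880. Working Family Credit: 22% of the $123,000 excess over $96,200 is $27,060 ≥ base, so the credit is $0. total $11,880 + $0 = $11,880
Difference: |$9,630 − $11,880| = $2,250.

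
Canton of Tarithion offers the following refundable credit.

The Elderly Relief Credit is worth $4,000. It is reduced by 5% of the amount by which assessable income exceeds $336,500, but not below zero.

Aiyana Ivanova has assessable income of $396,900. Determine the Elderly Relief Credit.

$980

Elderly Relief Credit: 5% of the $60,400 excess over $336,500 is $3,020; credit = $4,000 − $3,020 = $980.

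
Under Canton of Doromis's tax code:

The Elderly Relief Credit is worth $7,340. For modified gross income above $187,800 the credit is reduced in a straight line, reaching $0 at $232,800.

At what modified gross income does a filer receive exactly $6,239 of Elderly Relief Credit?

$194,550

$6,239 is 6,239/7,340 of the full $7,340, so 1,101/7,340 of the $45,000 range has been used: income = $187,800 + $45,000 × 1,101/7,340 = $194,550.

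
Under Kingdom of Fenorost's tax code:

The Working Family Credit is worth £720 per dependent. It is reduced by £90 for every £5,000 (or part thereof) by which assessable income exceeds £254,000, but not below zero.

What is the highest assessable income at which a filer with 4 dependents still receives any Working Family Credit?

Full credit = 4 × £720 = £2,880.
After 31 increments the reduction is 31 × £90 = £2,790, leaving £90; one more increment wipes it out. Increment 31 ends at excess 31 × £5,000 = £155,000, so the highest qualifying income is £254,000 + £155,000 = £409,000.

£409,000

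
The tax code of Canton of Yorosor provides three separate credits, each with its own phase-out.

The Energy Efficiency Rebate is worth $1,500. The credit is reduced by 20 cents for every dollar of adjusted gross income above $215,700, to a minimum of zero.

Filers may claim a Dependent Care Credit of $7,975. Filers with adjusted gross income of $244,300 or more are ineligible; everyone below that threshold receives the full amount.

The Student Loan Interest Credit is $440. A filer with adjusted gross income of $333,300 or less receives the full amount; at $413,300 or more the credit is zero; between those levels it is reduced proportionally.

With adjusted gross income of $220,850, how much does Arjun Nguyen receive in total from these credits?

$8,885

Energy Efficiency Rebate: 20% of the $5,150 excess over $215,700 is $1,030; credit = $1,500 − $1,030 = $470.
Dependent Care Credit: $220,850 is below the $244,300 cutoff, so the full $7,975 applies.
Student Loan Interest Credit: $220,850 is at or below the $333,300 threshold, so the full $440 applies.
Total: $470 + $7,975 + $440 = $8,885.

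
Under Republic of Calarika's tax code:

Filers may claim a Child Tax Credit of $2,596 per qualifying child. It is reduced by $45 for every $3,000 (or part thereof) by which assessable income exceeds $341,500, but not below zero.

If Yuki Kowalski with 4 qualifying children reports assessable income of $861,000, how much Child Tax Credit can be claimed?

Child Tax Credit: base = 4 × $2,596 = $10,384. income exceeds $341,500 by $519,500, which is 174 full-or-partial $3,000 increments; reduction = 174 × $45 = $7,830, leaving $2,554.

$2,554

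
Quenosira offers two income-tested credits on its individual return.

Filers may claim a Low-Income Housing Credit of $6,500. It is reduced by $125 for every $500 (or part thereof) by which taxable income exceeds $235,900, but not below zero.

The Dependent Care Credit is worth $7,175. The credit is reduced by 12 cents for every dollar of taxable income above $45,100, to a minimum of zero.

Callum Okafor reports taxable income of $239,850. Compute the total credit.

$5,500

Low-Income Housing Credit: income exceeds $235,900 by $3,950, which is 8 full-or-partial $500 increments; reduction = 8 × $125 = $1,000, leaving $5,500.
Dependent Care Credit: 12% of the $194,750 excess over $45,100 is $23,370 ≥ base, so the credit is $0.
Total: $5,500 + $0 = $5,500.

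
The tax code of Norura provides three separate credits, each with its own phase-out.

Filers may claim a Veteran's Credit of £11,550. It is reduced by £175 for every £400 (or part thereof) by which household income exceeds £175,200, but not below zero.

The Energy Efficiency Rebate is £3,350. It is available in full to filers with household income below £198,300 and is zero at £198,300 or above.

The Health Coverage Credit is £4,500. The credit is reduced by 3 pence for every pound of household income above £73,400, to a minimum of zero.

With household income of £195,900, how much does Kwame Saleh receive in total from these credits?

£6,625

Veteran's Credit: income exceeds £175,200 by £20,700, which is 52 full-or-partial £400 increments; reduction = 52 × £175 = £9,100, leaving £2,450.
Energy Efficiency Rebate: £195,900 is below the £198,300 cutoff, so the full £3,350 applies.
Health Coverage Credit: 3% of the £122,500 excess over £73,400 is £3,675; credit = £4,500 − £3,675 = £825.
Total: £2,450 + £3,350 + £825 = £6,625.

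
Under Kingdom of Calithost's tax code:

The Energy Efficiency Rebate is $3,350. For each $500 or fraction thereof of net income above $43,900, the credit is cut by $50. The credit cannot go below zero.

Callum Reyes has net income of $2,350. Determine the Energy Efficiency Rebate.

Energy Efficiency Rebate: $2,350 is at or below the $43,900 threshold, so the full $3,350 applies.

$3,350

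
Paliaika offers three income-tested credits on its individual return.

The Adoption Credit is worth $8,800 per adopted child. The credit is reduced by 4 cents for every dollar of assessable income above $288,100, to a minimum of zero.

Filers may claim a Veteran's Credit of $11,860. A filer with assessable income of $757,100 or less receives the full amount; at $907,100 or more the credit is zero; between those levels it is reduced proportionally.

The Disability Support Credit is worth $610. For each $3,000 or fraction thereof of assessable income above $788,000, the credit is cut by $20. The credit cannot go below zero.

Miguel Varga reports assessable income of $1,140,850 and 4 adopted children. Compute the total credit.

Adoption Credit: base = 4 × $8,800 = $35,200. 4% of the $852,750 excess over $288,100 is $34,110; credit = $35,200 − $34,110 = $1,090.
Veteran's Credit: $1,140,850 is at or above $907,100, so the credit is $0.
Disability Support Credit: income exceeds $788,000 by $352,850 → 118 increments × $20 = $2,360 ≥ base, so the credit is $0.
Total: $1,090 + $0 + $0 = $1,090.

$1,090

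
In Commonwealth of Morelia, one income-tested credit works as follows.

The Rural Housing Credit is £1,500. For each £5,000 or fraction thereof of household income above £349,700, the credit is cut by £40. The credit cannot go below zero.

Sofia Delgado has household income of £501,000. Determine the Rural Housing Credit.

£260

Rural Housing Credit: income exceeds £349,700 by £151,300, which is 31 full-or-partial £5,000 increments; reduction = 31 × £40 = £1,240, leaving £260.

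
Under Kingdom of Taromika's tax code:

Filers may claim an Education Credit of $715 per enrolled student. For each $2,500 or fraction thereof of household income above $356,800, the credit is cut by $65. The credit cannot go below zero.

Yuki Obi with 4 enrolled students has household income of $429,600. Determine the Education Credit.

Education Credit: base = 4 × $715 = $2,860. income exceeds $356,800 by $72,800, which is 30 full-or-partial $2,500 increments; reduction = 30 × $65 = $1,950, leaving $910.

$910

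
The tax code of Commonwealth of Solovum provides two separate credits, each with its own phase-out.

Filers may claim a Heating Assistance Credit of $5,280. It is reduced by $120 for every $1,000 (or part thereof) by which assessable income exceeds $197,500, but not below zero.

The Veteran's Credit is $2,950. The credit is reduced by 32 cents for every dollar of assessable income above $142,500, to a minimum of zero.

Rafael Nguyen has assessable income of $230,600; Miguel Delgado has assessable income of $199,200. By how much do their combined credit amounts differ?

Rafael ($230,600): Heating Assistance Credit: income exceeds $197,500 by $33,100, which is 34 full-or-partial $1,000 increments; reduction = 34 × $120 = $4,080, leaving $1,200. Veteran's Credit: 32% of the $88,100 excess over $142,500 is $28,192 ≥ base, so the credit is $0. total $1,200 + $0 = $1,200
Miguel ($199,200): Heating Assistance Credit: income exceeds $197,500 by $1,700, which is 2 full-or-partial $1,000 increments; reduction = 2 × $120 = $240, leaving $5,040. Veteran's Credit: 32% of the $56,700 excess over $142,500 is $18,144 ≥ base, so the credit is $0. total $5,040 + $0 = $5,040
Difference: |$1,200 − $5,040| = $3,840.

$3,840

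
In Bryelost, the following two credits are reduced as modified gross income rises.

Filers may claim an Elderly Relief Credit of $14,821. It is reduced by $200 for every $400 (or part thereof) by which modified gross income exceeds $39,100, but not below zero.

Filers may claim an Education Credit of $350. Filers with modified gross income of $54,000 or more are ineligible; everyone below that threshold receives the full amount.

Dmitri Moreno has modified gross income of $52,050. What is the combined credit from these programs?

Elderly Relief Credit: income exceeds $39,100 by $12,950, which is 33 full-or-partial $400 increments; reduction = 33 × $200 = $6,600, leaving $8,221.
Education Credit: $52,050 is below the $54,000 cutoff, so the full $350 applies.
Total: $8,221 + $350 = $8,571.

$8,571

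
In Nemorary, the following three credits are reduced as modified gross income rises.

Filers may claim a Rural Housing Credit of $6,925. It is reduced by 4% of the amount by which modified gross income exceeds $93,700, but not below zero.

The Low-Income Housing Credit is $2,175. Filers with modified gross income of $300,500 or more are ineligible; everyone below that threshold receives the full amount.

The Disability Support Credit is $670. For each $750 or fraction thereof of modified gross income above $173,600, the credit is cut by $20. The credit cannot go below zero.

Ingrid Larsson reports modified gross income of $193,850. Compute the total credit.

$5,224

Rural Housing Credit: 4% of the $100,150 excess over $93,700 is $4,006; credit = $6,925 − $4,006 = $2,919.
Low-Income Housing Credit: $193,850 is below the $300,500 cutoff, so the full $2,175 applies.
Disability Support Credit: income exceeds $173,600 by $20,250, which is 27 full-or-partial $750 increments; reduction = 27 × $20 = $540, leaving $130.
Total: $2,919 + $2,175 + $130 = $5,224.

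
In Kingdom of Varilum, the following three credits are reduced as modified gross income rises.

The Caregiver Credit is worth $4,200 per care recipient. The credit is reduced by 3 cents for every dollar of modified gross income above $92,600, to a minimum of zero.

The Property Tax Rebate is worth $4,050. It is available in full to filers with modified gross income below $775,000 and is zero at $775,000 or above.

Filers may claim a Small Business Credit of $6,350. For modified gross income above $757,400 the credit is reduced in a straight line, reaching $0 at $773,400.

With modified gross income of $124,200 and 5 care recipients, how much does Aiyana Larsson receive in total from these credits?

$30,452

Caregiver Credit: base = 5 × $4,200 = $21,000. 3% of the $31,600 excess over $92,600 is $948; credit = $21,000 − $948 = $20,052.
Property Tax Rebate: $124,200 is below the $775,000 cutoff, so the full $4,050 applies.
Small Business Credit: $124,200 is at or below the $757,400 threshold, so the full $6,350 applies.
Total: $20,052 + $4,050 + $6,350 = $30,452.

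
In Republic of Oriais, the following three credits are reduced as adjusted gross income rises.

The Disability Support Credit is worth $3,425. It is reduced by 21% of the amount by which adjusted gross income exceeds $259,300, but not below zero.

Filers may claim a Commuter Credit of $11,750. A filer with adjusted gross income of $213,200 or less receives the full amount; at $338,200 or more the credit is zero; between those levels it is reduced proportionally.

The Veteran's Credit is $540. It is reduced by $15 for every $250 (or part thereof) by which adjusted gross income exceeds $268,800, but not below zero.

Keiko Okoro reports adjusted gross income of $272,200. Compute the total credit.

Disability Support Credit: 21% of the $12,900 excess over $259,300 is $2,709; credit = $3,425 − $2,709 = $716.
Commuter Credit: $272,200 is $59,000 into a $125,000 phase-out range, leaving 66,000/125,000 of the credit: $11,750 × 66,000/125,000 = $6,204.
Veteran's Credit: income exceeds $268,800 by $3,400, which is 14 full-or-partial $250 increments; reduction = 14 × $15 = $210, leaving $330.
Total: $716 + $6,204 + $330 = $7,250.

$7,250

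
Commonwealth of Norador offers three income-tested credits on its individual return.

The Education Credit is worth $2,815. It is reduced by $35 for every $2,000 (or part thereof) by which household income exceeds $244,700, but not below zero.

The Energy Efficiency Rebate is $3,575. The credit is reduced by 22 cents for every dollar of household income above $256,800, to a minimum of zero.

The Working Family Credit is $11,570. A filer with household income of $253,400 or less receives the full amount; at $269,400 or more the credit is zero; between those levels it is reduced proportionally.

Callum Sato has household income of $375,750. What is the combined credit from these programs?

$505

Education Credit: income exceeds $244,700 by $131,050, which is 66 full-or-partial $2,000 increments; reduction = 66 × $35 = $2,310, leaving $505.
Energy Efficiency Rebate: 22% of the $118,950 excess over $256,800 is $26,169 ≥ base, so the credit is $0.
Working Family Credit: $375,750 is at or above $269,400, so the credit is $0.
Total: $505 + $0 + $0 = $505.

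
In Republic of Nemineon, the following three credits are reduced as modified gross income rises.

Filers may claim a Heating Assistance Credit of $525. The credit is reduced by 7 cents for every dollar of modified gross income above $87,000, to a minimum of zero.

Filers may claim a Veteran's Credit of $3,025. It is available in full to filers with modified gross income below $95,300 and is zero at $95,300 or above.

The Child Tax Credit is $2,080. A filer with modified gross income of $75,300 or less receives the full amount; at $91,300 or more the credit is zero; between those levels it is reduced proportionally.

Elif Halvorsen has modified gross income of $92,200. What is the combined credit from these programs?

Heating Assistance Credit: 7% of the $5,200 excess over $87,000 is $364; credit = $525 − $364 = $161.
Veteran's Credit: $92,200 is below the $95,300 cutoff, so the full $3,025 applies.
Child Tax Credit: $92,200 is at or above $91,300, so the credit is $0.
Total: $161 + $3,025 + $0 = $3,186.

$3,186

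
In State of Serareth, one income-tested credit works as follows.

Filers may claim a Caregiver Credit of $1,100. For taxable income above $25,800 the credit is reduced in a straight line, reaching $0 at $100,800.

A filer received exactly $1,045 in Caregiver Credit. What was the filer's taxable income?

$29,550

$1,045 is 1,045/1,100 of the full $1,100, so 55/1,100 of the $75,000 range has been used: income = $25,800 + $75,000 × 55/1,100 = $29,550.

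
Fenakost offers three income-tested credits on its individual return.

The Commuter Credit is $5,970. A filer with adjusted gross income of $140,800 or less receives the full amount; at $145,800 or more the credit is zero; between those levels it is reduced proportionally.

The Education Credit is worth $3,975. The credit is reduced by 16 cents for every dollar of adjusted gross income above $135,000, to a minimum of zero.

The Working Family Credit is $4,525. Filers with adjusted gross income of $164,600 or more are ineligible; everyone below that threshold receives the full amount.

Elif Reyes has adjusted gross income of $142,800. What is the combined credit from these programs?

Commuter Credit: $142,800 is $2,000 into a $5,000 phase-out range, leaving 3,000/5,000 of the credit: $5,970 × 3,000/5,000 = $3,582.
Education Credit: 16% of the $7,800 excess over $135,000 is $1,248; credit = $3,975 − $1,248 = $2,727.
Working Family Credit: $142,800 is below the $164,600 cutoff, so the full $4,525 applies.
Total: $3,582 + $2,727 + $4,525 = $10,834.

$10,834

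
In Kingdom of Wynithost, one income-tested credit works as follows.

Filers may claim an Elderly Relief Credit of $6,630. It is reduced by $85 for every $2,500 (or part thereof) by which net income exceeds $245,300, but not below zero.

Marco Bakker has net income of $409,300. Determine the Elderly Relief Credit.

Elderly Relief Credit: income exceeds $245,300 by $164,000, which is 66 full-or-partial $2,500 increments; reduction = 66 × $85 = $5,610, leaving $1,020.

$1,020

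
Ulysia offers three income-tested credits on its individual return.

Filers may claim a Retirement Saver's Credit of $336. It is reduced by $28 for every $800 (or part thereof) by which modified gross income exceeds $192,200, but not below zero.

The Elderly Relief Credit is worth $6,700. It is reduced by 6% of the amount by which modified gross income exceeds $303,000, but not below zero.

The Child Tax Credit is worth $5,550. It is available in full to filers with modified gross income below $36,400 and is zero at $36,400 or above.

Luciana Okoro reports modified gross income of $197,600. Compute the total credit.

Retirement Saver's Credit: income exceeds $192,200 by $5,400, which is 7 full-or-partial $800 increments; reduction = 7 × $28 = $196, leaving $140.
Elderly Relief Credit: $197,600 is at or below the $303,000 threshold, so the full $6,700 applies.
Child Tax Credit: $197,600 meets or exceeds the $36,400 cutoff, so the credit is $0.
Total: $140 + $6,700 + $0 = $6,840.

$6,840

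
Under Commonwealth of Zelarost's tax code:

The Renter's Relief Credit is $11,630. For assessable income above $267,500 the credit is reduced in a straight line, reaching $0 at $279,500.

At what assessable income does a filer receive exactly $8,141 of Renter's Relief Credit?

$271,100

$8,141 is 8,141/11,630 of the full $11,630, so 3,489/11,630 of the $12,000 range has been used: income = $267,500 + $12,000 × 3,489/11,630 = $271,100.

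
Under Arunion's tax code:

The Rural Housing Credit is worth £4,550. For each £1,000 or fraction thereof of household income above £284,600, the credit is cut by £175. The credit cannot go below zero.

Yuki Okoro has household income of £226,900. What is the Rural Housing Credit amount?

£4,550

Rural Housing Credit: £226,900 is at or below the £284,600 threshold, so the full £4,550 applies.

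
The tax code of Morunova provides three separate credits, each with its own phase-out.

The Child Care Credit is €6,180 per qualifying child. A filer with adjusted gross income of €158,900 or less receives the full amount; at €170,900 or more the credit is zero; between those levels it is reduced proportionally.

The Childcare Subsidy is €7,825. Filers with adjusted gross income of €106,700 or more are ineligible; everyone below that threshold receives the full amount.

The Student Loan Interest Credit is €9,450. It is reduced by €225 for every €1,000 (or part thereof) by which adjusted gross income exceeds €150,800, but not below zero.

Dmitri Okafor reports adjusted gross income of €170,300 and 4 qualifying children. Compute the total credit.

€6,186

Child Care Credit: base = 4 × €6,180 = €24,720. €170,300 is €11,400 into a €12,000 phase-out range, leaving 600/12,000 of the credit: €24,720 × 600/12,000 = €1,236.
Childcare Subsidy: €170,300 meets or exceeds the €106,700 cutoff, so the credit is €0.
Student Loan Interest Credit: income exceeds €150,800 by €19,500, which is 20 full-or-partial €1,000 increments; reduction = 20 × €225 = €4,500, leaving €4,950.
Total: €1,236 + €0 + €4,950 = €6,186.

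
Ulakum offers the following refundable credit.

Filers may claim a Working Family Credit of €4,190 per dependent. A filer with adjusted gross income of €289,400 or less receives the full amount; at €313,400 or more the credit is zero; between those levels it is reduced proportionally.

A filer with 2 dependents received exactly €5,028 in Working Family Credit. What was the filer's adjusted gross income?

€299,000

Full credit = 2 × €4,190 = €8,380.
€5,028 is 5,028/8,380 of the full €8,380, so 3,352/8,380 of the €24,000 range has been used: income = €289,400 + €24,000 × 3,352/8,380 = €299,000.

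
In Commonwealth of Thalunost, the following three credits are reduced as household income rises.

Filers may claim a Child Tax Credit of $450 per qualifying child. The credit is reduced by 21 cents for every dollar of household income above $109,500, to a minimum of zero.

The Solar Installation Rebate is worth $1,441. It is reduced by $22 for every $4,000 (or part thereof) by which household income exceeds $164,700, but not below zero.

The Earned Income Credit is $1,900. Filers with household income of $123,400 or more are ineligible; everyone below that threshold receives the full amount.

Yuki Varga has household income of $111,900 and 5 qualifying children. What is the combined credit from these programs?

Child Tax Credit: base = 5 × $450 = $2,250. 21% of the $2,400 excess over $109,500 is $504; credit = $2,250 − $504 = $1,746.
Solar Installation Rebate: $111,900 is at or below the $164,700 threshold, so the full $1,441 applies.
Earned Income Credit: $111,900 is below the $123,400 cutoff, so the full $1,900 applies.
Total: $1,746 + $1,441 + $1,900 = $5,087.

$5,087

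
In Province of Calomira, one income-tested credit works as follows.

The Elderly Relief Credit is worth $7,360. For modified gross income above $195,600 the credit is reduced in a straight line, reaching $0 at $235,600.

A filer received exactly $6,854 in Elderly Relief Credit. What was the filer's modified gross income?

$6,854 is 6,854/7,360 of the full $7,360, so 506/7,360 of the $40,000 range has been used: income = $195,600 + $40,000 × 506/7,360 = $198,350.

$198,350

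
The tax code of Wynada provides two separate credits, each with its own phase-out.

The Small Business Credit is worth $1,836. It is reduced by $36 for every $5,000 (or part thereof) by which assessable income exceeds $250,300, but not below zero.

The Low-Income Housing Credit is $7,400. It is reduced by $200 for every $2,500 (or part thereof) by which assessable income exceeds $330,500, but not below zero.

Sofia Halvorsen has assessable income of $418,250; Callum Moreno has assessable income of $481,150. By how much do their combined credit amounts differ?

Sofia ($418,250): Small Business Credit: income exceeds $250,300 by $167,950, which is 34 full-or-partial $5,000 increments; reduction = 34 × $36 = $1,224, leaving $612. Low-Income Housing Credit: income exceeds $330,500 by $87,750, which is 36 full-or-partial $2,500 increments; reduction = 36 × $200 = $7,200, leaving $200. total $612 + $200 = $812
Callum ($481,150): Small Business Credit: income exceeds $250,300 by $230,850, which is 47 full-or-partial $5,000 increments; reduction = 47 × $36 = $1,692, leaving $144. Low-Income Housing Credit: income exceeds $330,500 by $150,650 → 61 increments × $200 = $12,200 ≥ base, so the credit is $0. total $144 + $0 = $144
Difference: |$812 − $144| = $668.

$668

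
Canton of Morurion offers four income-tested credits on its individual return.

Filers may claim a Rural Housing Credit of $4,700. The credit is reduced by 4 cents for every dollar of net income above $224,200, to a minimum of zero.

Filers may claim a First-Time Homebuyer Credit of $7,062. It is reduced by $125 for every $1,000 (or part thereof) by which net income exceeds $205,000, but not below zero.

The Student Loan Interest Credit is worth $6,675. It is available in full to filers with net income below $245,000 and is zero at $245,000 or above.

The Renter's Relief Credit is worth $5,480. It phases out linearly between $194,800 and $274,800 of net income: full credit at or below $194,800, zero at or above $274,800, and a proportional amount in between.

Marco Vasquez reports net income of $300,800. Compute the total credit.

$1,636

Rural Housing Credit: 4% of the $76,600 excess over $224,200 is $3,064; credit = $4,700 − $3,064 = $1,636.
First-Time Homebuyer Credit: income exceeds $205,000 by $95,800 → 96 increments × $125 = $12,000 ≥ base, so the credit is $0.
Student Loan Interest Credit: $300,800 meets or exceeds the $245,000 cutoff, so the credit is $0.
Renter's Relief Credit: $300,800 is at or above $274,800, so the credit is $0.
Total: $1,636 + $0 + $0 + $0 = $1,636.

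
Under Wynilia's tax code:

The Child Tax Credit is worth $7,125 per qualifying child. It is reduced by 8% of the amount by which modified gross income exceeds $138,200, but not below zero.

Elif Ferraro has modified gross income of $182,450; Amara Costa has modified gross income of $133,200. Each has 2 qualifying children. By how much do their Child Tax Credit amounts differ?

$3,540

Elif ($182,450): Child Tax Credit: base = 2 × $7,125 = $14,250. 8% of the $44,250 excess over $138,200 is $3,540; credit = $14,250 − $3,540 = $10,710.
Amara ($133,200): Child Tax Credit: base = 2 × $7,125 = $14,250. $133,200 is at or below the $138,200 threshold, so the full $14,250 applies.
Difference: |$10,710 − $14,250| = $3,540.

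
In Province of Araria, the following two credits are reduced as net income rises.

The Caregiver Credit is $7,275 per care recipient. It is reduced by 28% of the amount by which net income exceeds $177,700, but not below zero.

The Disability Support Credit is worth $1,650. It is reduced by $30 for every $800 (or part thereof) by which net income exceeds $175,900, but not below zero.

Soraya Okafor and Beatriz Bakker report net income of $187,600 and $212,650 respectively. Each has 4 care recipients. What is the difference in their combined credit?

Soraya ($187,600): Caregiver Credit: base = 4 × $7,275 = $29,100. 28% of the $9,900 excess over $177,700 is $2,772; credit = $29,100 − $2,772 = $26,328. Disability Support Credit: income exceeds $175,900 by $11,700, which is 15 full-or-partial $800 increments; reduction = 15 × $30 = $450, leaving $1,200. total $26,328 + $1,200 = $27,528
Beatriz ($212,650): Caregiver Credit: base = 4 × $7,275 = $29,100. 28% of the $34,950 excess over $177,700 is $9,786; credit = $29,100 − $9,786 = $19,314. Disability Support Credit: income exceeds $175,900 by $36,750, which is 46 full-or-partial $800 increments; reduction = 46 × $30 = $1,380, leaving $270. total $19,314 + $270 = $19,584
Difference: |$27,528 − $19,584| = $7,944.

$7,944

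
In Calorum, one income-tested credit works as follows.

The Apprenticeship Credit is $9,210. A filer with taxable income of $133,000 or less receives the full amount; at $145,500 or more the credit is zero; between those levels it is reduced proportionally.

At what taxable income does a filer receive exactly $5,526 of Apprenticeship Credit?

$5,526 is 5,526/9,210 of the full $9,210, so 3,684/9,210 of the $12,500 range has been used: income = $133,000 + $12,500 × 3,684/9,210 = $138,000.

$138,000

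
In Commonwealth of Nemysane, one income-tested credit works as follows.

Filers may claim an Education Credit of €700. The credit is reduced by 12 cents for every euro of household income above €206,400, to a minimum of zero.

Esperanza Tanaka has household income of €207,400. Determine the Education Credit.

€580

Education Credit: 12% of the €1,000 excess over €206,400 is €120; credit = €700 − €120 = €580.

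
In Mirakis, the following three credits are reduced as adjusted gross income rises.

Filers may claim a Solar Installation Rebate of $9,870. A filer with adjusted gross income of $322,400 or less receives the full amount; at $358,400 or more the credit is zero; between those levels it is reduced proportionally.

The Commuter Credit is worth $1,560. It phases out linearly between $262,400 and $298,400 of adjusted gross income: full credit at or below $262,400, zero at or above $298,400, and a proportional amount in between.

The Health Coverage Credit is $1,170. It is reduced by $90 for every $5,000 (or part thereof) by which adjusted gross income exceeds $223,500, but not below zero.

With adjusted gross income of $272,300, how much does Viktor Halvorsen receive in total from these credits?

$11,271

Solar Installation Rebate: $272,300 is at or below the $322,400 threshold, so the full $9,870 applies.
Commuter Credit: $272,300 is $9,900 into a $36,000 phase-out range, leaving 26,100/36,000 of the credit: $1,560 × 26,100/36,000 = $1,131.
Health Coverage Credit: income exceeds $223,500 by $48,800, which is 10 full-or-partial $5,000 increments; reduction = 10 × $90 = $900, leaving $270.
Total: $9,870 + $1,131 + $270 = $11,271.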